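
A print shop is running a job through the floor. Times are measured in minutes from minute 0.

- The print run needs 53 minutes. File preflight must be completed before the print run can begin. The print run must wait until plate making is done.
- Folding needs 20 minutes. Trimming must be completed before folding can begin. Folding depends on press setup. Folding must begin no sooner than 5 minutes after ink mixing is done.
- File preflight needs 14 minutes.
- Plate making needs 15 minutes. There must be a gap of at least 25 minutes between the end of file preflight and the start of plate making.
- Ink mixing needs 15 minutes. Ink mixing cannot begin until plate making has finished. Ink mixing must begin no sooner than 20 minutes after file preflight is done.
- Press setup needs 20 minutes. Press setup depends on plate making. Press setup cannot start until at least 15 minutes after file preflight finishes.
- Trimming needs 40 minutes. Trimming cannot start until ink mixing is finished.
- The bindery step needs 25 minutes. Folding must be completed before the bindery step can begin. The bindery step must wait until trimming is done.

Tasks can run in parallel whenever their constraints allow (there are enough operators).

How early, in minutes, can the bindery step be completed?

Nothing blocks file preflight, so it runs from minute 0 to minute 14.
Plate making cannot begin until file preflight (finishes minute 14, plus 25-minute gap → minute 39). It runs from minute 39 to 39 + 15 = minute 54.
Press setup cannot start until plate making (finishes minute 54); file preflight (finishes minute 14, plus 15-minute gap → minute 29). The controlling bound is minute 54, so press setup finishes at 54 + 20 = minute 74.
Ink mixing cannot start until plate making (finishes minute 54); file preflight (finishes minute 14, plus 20-minute gap → minute 34). The controlling bound is minute 54, so ink mixing finishes at 54 + 15 = minute 69.
Trimming waits on ink mixing (finishes minute 69), so it starts at minute 69 and finishes at 69 + 40 = minute 109.
Folding cannot start until trimming (finishes minute 109); press setup (finishes minute 74); ink mixing (finishes minute 69, plus 5-minute gap → minute 74). The controlling bound is minute 109, so folding finishes at 109 + 20 = minute 129.
The bindery step has to wait for folding (finishes minute 129); trimming (finishes minute 109). The latest of these is minute 129, so the bindery step runs minute 129 to 129 + 25 = minute 154.

154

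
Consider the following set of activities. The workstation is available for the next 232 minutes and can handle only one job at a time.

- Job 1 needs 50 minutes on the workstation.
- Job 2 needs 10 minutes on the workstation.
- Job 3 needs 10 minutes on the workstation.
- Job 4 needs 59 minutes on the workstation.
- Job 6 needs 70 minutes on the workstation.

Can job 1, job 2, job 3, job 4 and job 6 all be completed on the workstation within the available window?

Yes

Running back to back, the jobs need 50 + 10 + 10 + 59 + 70 = 199 minutes on the workstation.
Since 199 ≤ 232, they fit within the window.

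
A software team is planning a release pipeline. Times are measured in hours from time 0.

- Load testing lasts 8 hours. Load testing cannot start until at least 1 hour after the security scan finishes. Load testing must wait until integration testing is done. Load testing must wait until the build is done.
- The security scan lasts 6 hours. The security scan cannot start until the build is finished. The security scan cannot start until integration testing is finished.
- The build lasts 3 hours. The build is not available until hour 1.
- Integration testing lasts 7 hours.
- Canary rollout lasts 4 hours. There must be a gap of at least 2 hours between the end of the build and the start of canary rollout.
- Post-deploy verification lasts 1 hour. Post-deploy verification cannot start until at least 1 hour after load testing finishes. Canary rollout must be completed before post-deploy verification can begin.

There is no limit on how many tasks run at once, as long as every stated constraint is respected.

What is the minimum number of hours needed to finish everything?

Integration testing can start immediately at hour 0; it finishes at hour 7.
The build waits on its own release at hour 1, so it starts at hour 1 and finishes at 1 + 3 = hour 4.
Canary rollout cannot begin until the build (finishes hour 4, plus 2-hour gap → hour 6). It runs from hour 6 to 6 + 4 = hour 10.
For the security scan: the build (finishes hour 4); integration testing (finishes hour 7). Taking the maximum gives a start of hour 7, and it finishes at 7 + 6 = hour 13.
Load testing cannot start until the security scan (finishes hour 13, plus 1-hour gap → hour 14); integration testing (finishes hour 7); the build (finishes hour 4). The controlling bound is hour 14, so load testing finishes at 14 + 8 = hour 22.
Post-deploy verification cannot start until load testing (finishes hour 22, plus 1-hour gap → hour 23); canary rollout (finishes hour 10). The controlling bound is hour 23, so post-deploy verification finishes at 23 + 1 = hour 24.
All tasks are finished once the last one completes. Finish times: The build at 4, Integration testing at 7, The security scan at 13, Canary rollout at 10, Load testing at 22, Post-deploy verification at 24. The latest is hour 24.

24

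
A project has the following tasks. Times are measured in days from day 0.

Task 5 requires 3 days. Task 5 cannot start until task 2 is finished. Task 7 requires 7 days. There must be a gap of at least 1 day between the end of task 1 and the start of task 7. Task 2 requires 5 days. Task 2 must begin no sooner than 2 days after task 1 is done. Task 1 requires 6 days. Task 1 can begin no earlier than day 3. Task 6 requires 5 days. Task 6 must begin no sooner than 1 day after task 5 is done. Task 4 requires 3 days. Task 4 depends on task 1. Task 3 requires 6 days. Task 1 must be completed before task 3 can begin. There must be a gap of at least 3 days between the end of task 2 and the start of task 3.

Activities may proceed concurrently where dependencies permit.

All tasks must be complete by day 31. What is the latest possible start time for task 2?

17

Nothing follows task 3; the deadline of day 31 is its only limit. It must start by 31 − 6 = day 25.
Task 6 has no dependents, so it just needs to finish by day 31. Starting by 31 − 5 = day 26 achieves that.
Since task 6 (must start by day 26, minus 1-day gap → day 25) depends on it, task 5 must finish by day 25. Backing off its 3-day duration gives a latest start of day 22.
For task 2: task 3 (must start by day 25, minus 3-day gap → day 22); task 5 (must start by day 22). The most restrictive is day 22; with a 5-day duration, task 2 must start by day 17.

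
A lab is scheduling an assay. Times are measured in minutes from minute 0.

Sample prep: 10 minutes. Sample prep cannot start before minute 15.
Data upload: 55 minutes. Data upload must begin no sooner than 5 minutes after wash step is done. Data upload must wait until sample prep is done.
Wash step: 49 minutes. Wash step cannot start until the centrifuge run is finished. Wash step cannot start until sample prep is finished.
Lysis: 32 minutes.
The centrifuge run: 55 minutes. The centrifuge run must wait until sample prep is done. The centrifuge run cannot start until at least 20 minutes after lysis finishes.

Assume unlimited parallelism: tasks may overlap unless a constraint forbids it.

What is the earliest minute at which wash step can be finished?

Nothing blocks lysis, so it runs from minute 0 to minute 32.
After its own release at minute 15, sample prep can start at minute 15 and finishes at minute 25.
For the centrifuge run: sample prep (finishes minute 25); lysis (finishes minute 32, plus 20-minute gap → minute 52). Taking the maximum gives a start of minute 52, and it finishes at 52 + 55 = minute 107.
For wash step: the centrifuge run (finishes minute 107); sample prep (finishes minute 25). Taking the maximum gives a start of minute 107, and it finishes at 107 + 49 = minute 156.

156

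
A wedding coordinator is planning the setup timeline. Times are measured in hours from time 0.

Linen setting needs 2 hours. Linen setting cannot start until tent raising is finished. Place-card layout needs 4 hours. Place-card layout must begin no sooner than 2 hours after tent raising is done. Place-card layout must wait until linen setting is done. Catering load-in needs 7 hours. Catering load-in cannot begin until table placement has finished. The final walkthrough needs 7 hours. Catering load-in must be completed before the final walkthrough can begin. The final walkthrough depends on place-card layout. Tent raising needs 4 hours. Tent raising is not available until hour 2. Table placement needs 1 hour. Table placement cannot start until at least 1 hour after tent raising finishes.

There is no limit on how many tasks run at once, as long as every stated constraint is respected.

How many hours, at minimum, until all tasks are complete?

After its own release at hour 2, tent raising can start at hour 2 and finishes at hour 6.
Linen setting waits on tent raising (finishes hour 6), so it starts at hour 6 and finishes at 6 + 2 = hour 8.
Place-card layout needs all of tent raising (finishes hour 6, plus 2-hour gap → hour 8); linen setting (finishes hour 8). That puts its earliest start at hour 8; it finishes at 8 + 4 = hour 12.
After tent raising (finishes hour 6, plus 1-hour gap → hour 7), table placement can start at hour 7 and finishes at hour 8.
Catering load-in cannot begin until table placement (finishes hour 8). It runs from hour 8 to 8 + 7 = hour 15.
The final walkthrough cannot start until catering load-in (finishes hour 15); place-card layout (finishes hour 12). The controlling bound is hour 15, so the final walkthrough finishes at 15 + 7 = hour 22.
All tasks are finished once the last one completes. Finish times: Tent raising at 6, Table placement at 8, Linen setting at 8, Catering load-in at 15, Place-card layout at 12, The final walkthrough at 22. The latest is hour 22.

22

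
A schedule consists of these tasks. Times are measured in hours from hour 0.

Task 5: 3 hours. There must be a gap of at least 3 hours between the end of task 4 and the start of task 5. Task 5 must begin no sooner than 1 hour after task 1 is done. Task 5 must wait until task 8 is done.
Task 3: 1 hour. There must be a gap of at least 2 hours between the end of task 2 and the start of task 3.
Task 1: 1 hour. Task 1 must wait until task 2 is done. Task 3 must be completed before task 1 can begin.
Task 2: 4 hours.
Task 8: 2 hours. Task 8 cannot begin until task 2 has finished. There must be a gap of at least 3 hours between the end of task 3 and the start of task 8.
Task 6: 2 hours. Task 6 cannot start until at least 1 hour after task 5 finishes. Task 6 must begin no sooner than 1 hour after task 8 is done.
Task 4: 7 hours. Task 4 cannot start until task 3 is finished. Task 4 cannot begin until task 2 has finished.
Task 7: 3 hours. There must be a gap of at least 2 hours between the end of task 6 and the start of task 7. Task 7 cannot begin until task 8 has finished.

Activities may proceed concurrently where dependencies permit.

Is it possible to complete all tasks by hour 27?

No

Task 2 can start immediately at hour 0; it finishes at hour 4.
Task 3 cannot begin until task 2 (finishes hour 4, plus 2-hour gap → hour 6). It runs from hour 6 to 6 + 1 = hour 7.
Task 8 cannot start until task 2 (finishes hour 4); task 3 (finishes hour 7, plus 3-hour gap → hour 10). The controlling bound is hour 10, so task 8 finishes at 10 + 2 = hour 12.
Task 4 has to wait for task 3 (finishes hour 7); task 2 (finishes hour 4). The latest of these is hour 7, so task 4 runs hour 7 to 7 + 7 = hour 14.
Task 1 has to wait for task 2 (finishes hour 4); task 3 (finishes hour 7). The latest of these is hour 7, so task 1 runs hour 7 to 7 + 1 = hour 8.
Task 5 needs all of task 4 (finishes hour 14, plus 3-hour gap → hour 17); task 1 (finishes hour 8, plus 1-hour gap → hour 9); task 8 (finishes hour 12). That puts its earliest start at hour 17; it finishes at 17 + 3 = hour 20.
Task 6 has to wait for task 5 (finishes hour 20, plus 1-hour gap → hour 21); task 8 (finishes hour 12, plus 1-hour gap → hour 13). The latest of these is hour 21, so task 6 runs hour 21 to 21 + 2 = hour 23.
Task 7 has to wait for task 6 (finishes hour 23, plus 2-hour gap → hour 25); task 8 (finishes hour 12). The latest of these is hour 25, so task 7 runs hour 25 to 25 + 3 = hour 28.
The earliest everything can be done is hour 28, which is after the deadline of 27, so it is not possible.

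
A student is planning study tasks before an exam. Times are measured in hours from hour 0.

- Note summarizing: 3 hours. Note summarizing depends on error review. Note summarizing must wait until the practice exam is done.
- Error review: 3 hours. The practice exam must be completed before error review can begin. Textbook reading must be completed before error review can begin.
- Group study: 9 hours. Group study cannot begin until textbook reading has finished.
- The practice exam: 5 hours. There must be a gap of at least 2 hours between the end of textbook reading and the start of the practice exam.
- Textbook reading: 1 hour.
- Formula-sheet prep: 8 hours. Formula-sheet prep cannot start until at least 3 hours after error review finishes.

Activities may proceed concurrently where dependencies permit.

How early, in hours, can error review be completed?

11

Textbook reading can start immediately at hour 0; it finishes at hour 1.
The practice exam waits on textbook reading (finishes hour 1, plus 2-hour gap → hour 3), so it starts at hour 3 and finishes at 3 + 5 = hour 8.
Error review needs all of the practice exam (finishes hour 8); textbook reading (finishes hour 1). That puts its earliest start at hour 8; it finishes at 8 + 3 = hour 11.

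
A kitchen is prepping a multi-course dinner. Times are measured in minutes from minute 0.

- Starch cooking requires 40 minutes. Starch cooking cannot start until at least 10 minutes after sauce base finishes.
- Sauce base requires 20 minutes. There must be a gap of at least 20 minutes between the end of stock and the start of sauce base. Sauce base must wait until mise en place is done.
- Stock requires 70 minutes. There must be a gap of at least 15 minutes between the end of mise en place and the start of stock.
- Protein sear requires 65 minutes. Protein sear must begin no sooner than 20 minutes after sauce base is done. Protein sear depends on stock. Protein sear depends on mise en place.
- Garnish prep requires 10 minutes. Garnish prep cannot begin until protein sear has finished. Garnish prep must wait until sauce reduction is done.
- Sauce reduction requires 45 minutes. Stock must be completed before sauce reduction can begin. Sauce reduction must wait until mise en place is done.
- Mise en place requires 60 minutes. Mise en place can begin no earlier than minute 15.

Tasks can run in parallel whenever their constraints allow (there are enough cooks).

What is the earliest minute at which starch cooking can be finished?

Mise en place cannot begin until its own release at minute 15. It runs from minute 15 to 15 + 60 = minute 75.
Stock cannot begin until mise en place (finishes minute 75, plus 15-minute gap → minute 90). It runs from minute 90 to 90 + 70 = minute 160.
For sauce base: stock (finishes minute 160, plus 20-minute gap → minute 180); mise en place (finishes minute 75). Taking the maximum gives a start of minute 180, and it finishes at 180 + 20 = minute 200.
After sauce base (finishes minute 200, plus 10-minute gap → minute 210), starch cooking can start at minute 210 and finishes at minute 250.

250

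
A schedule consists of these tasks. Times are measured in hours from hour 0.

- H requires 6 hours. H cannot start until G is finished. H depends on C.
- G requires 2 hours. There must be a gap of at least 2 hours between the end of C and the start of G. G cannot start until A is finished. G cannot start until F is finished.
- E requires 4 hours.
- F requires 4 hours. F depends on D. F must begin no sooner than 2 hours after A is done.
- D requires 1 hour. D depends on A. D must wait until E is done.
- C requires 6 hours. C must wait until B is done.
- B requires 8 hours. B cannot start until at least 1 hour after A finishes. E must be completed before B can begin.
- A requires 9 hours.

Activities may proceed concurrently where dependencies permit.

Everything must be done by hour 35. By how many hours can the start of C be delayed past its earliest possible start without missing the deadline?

Nothing blocks E, so it runs from hour 0 to hour 4.
Nothing blocks A, so it runs from hour 0 to hour 9.
B cannot start until A (finishes hour 9, plus 1-hour gap → hour 10); E (finishes hour 4). The controlling bound is hour 10, so B finishes at 10 + 8 = hour 18.
After B (finishes hour 18), C can start at hour 18 and finishes at hour 24.

Working backward from the deadline:
H has no dependents, so it just needs to finish by hour 35. Starting by 35 − 6 = hour 29 achieves that.
G has to be done before H (must start by hour 29). That means finishing by hour 29, i.e. starting by 29 − 2 = hour 27.
For C: G (must start by hour 27, minus 2-hour gap → hour 25); H (must start by hour 29). The most restrictive is hour 25; with a 6-hour duration, C must start by hour 19.
So C can start as early as hour 18 and as late as hour 19, giving 19 − 18 = 1 hour of slack.

1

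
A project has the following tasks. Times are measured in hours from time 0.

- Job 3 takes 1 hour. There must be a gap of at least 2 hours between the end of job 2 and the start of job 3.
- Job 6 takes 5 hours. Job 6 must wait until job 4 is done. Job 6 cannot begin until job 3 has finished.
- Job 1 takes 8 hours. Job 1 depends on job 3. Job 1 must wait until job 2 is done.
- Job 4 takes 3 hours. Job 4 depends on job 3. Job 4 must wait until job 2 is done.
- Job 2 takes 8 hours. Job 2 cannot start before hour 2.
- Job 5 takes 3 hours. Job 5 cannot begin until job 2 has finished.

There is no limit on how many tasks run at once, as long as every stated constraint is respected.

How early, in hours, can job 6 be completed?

Job 2 cannot begin until its own release at hour 2. It runs from hour 2 to 2 + 8 = hour 10.
Job 3 cannot begin until job 2 (finishes hour 10, plus 2-hour gap → hour 12). It runs from hour 12 to 12 + 1 = hour 13.
For job 4: job 3 (finishes hour 13); job 2 (finishes hour 10). Taking the maximum gives a start of hour 13, and it finishes at 13 + 3 = hour 16.
For job 6: job 4 (finishes hour 16); job 3 (finishes hour 13). Taking the maximum gives a start of hour 16, and it finishes at 16 + 5 = hour 21.

21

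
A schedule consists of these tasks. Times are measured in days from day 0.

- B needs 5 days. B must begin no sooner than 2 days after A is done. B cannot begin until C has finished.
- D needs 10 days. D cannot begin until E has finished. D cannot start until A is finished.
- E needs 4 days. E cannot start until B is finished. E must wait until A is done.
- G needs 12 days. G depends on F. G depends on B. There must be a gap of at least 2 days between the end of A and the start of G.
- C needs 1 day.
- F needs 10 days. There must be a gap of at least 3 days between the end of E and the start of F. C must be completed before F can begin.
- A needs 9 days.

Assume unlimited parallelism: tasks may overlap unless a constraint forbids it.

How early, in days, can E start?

Nothing blocks C, so it runs from day 0 to day 1.
A has no prerequisites, so it starts at day 0 and finishes at day 9.
B has to wait for A (finishes day 9, plus 2-day gap → day 11); C (finishes day 1). The latest of these is day 11, so B runs day 11 to 11 + 5 = day 16.
E waits on B (finishes day 16); A (finishes day 9). The latest of these is day 16, which is the earliest E can start.

16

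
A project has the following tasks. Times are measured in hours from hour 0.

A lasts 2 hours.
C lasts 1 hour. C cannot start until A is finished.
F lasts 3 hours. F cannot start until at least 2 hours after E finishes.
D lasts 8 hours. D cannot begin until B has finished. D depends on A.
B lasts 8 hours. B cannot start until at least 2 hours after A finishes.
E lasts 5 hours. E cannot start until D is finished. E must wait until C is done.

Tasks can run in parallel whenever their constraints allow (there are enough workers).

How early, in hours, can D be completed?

20

Nothing blocks A, so it runs from hour 0 to hour 2.
After A (finishes hour 2, plus 2-hour gap → hour 4), B can start at hour 4 and finishes at hour 12.
D cannot start until B (finishes hour 12); A (finishes hour 2). The controlling bound is hour 12, so D finishes at 12 + 8 = hour 20.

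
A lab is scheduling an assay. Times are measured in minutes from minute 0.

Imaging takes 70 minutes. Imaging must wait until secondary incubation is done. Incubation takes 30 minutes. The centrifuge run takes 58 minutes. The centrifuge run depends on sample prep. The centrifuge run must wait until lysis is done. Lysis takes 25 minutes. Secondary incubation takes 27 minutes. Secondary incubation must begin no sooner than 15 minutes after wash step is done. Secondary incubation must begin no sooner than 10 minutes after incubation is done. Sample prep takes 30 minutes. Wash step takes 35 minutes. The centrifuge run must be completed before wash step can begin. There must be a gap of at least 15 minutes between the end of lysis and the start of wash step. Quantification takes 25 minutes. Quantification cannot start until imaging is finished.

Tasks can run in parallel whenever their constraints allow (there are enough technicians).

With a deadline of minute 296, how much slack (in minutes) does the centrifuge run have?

Lysis can start immediately at minute 0; it finishes at minute 25.
Sample prep can start immediately at minute 0; it finishes at minute 30.
The centrifuge run has to wait for sample prep (finishes minute 30); lysis (finishes minute 25). The latest of these is minute 30, so the centrifuge run runs minute 30 to 30 + 58 = minute 88.

Working backward from the deadline:
Nothing follows quantification; the deadline of minute 296 is its only limit. It must start by 296 − 25 = minute 271.
Imaging must finish before quantification (must start by minute 271). With a 70-minute duration, imaging must start by 271 − 70 = minute 201.
Secondary incubation must finish before imaging (must start by minute 201). With a 27-minute duration, secondary incubation must start by 201 − 27 = minute 174.
Wash step feeds into secondary incubation (must start by minute 174, minus 15-minute gap → minute 159); so wash step must finish by minute 159 and therefore start by minute 124.
Since wash step (must start by minute 124) depends on it, the centrifuge run must finish by minute 124. Backing off its 58-minute duration gives a latest start of minute 66.
So the centrifuge run can start as early as minute 30 and as late as minute 66, giving 66 − 30 = 36 minutes of slack.

36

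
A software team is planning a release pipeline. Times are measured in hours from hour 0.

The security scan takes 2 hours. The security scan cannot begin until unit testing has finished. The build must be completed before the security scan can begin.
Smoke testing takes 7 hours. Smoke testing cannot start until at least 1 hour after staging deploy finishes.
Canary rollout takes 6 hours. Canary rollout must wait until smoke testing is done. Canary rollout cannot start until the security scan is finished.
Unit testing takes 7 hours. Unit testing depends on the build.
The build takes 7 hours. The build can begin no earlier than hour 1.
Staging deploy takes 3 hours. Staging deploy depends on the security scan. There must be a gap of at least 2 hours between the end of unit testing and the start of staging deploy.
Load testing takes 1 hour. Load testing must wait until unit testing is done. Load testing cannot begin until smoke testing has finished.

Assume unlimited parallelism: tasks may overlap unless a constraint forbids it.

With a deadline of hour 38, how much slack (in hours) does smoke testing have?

The build cannot begin until its own release at hour 1. It runs from hour 1 to 1 + 7 = hour 8.
Unit testing cannot begin until the build (finishes hour 8). It runs from hour 8 to 8 + 7 = hour 15.
The security scan cannot start until unit testing (finishes hour 15); the build (finishes hour 8). The controlling bound is hour 15, so the security scan finishes at 15 + 2 = hour 17.
Staging deploy needs all of the security scan (finishes hour 17); unit testing (finishes hour 15, plus 2-hour gap → hour 17). That puts its earliest start at hour 17; it finishes at 17 + 3 = hour 20.
After staging deploy (finishes hour 20, plus 1-hour gap → hour 21), smoke testing can start at hour 21 and finishes at hour 28.

Working backward from the deadline:
Canary rollout has no dependents, so it just needs to finish by hour 38. Starting by 38 − 6 = hour 32 achieves that.
Load testing has no dependents, so it just needs to finish by hour 38. Starting by 38 − 1 = hour 37 achieves that.
Smoke testing must finish in time for canary rollout (must start by hour 32); load testing (must start by hour 37). The tightest is hour 32, so smoke testing must start by 32 − 7 = hour 25.
So smoke testing can start as early as hour 21 and as late as hour 25, giving 25 − 21 = 4 hours of slack.

4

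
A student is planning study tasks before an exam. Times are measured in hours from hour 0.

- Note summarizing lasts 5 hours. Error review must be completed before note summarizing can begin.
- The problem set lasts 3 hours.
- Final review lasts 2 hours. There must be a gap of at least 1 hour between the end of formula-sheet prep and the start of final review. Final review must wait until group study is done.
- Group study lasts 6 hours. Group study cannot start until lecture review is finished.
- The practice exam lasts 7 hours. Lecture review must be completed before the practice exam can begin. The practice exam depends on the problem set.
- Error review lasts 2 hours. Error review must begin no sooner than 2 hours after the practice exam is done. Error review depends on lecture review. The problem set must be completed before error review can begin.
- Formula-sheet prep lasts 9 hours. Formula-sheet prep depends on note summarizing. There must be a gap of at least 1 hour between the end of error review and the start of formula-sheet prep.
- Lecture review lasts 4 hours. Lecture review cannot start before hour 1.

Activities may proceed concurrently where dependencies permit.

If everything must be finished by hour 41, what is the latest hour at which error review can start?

Final review must finish by hour 41; it takes 2 hours, so it must start by 41 − 2 = hour 39.
Formula-sheet prep feeds into final review (must start by hour 39, minus 1-hour gap → hour 38); so formula-sheet prep must finish by hour 38 and therefore start by hour 29.
Note summarizing has to be done before formula-sheet prep (must start by hour 29). That means finishing by hour 29, i.e. starting by 29 − 5 = hour 24.
Error review feeds note summarizing (must start by hour 24); formula-sheet prep (must start by hour 29, minus 1-hour gap → hour 28). Taking the minimum, error review must finish by hour 24 and start by 24 − 2 = hour 22.

22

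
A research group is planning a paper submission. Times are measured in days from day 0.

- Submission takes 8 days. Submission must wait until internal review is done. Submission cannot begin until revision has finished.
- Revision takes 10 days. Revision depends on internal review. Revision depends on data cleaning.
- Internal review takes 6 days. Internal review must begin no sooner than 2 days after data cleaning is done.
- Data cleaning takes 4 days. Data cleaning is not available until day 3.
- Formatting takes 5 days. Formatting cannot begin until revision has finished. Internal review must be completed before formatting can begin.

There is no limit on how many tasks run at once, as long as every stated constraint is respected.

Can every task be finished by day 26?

After its own release at day 3, data cleaning can start at day 3 and finishes at day 7.
Internal review cannot begin until data cleaning (finishes day 7, plus 2-day gap → day 9). It runs from day 9 to 9 + 6 = day 15.
Revision cannot start until internal review (finishes day 15); data cleaning (finishes day 7). The controlling bound is day 15, so revision finishes at 15 + 10 = day 25.
Submission needs all of internal review (finishes day 15); revision (finishes day 25). That puts its earliest start at day 25; it finishes at 25 + 8 = day 33.
For formatting: revision (finishes day 25); internal review (finishes day 15). Taking the maximum gives a start of day 25, and it finishes at 25 + 5 = day 30.
The earliest everything can be done is day 33, which is after the deadline of 26, so it is not possible.

No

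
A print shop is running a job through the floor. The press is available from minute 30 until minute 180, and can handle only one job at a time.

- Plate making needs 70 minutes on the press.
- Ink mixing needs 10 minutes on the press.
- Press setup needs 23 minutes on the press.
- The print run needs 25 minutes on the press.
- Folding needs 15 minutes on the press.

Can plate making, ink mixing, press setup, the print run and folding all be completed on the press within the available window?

The press window is 180 − 30 = 150 minutes.
Running back to back, the jobs need 70 + 10 + 23 + 25 + 15 = 143 minutes on the press.
Since 143 ≤ 150, they fit within the window.

Yes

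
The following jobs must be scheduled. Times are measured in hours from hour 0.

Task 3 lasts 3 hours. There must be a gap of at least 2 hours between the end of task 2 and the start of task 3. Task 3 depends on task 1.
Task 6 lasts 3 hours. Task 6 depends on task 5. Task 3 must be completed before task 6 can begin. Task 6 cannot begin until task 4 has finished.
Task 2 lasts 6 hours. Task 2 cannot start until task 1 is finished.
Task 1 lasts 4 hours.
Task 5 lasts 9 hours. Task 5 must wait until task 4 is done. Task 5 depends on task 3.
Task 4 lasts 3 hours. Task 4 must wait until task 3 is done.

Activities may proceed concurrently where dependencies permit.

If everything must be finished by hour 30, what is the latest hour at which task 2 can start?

4

Nothing follows task 6; the deadline of hour 30 is its only limit. It must start by 30 − 3 = hour 27.
Since task 6 (must start by hour 27) depends on it, task 5 must finish by hour 27. Backing off its 9-hour duration gives a latest start of hour 18.
Task 4 has several dependents: task 5 (must start by hour 18); task 6 (must start by hour 27). The earliest of those limits is hour 18, so task 4 must start by 18 − 3 = hour 15.
Task 3 has several dependents: task 4 (must start by hour 15); task 5 (must start by hour 18); task 6 (must start by hour 27). The earliest of those limits is hour 15, so task 3 must start by 15 − 3 = hour 12.
Since task 3 (must start by hour 12, minus 2-hour gap → hour 10) depends on it, task 2 must finish by hour 10. Backing off its 6-hour duration gives a latest start of hour 4.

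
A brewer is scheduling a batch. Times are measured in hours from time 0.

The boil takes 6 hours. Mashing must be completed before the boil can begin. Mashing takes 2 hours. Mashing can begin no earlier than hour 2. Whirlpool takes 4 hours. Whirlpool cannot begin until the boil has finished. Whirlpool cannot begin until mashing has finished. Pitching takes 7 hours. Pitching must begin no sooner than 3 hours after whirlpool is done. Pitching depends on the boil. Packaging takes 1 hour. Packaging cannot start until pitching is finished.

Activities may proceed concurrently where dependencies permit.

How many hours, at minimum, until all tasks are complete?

25

Mashing waits on its own release at hour 2, so it starts at hour 2 and finishes at 2 + 2 = hour 4.
The boil waits on mashing (finishes hour 4), so it starts at hour 4 and finishes at 4 + 6 = hour 10.
Whirlpool needs all of the boil (finishes hour 10); mashing (finishes hour 4). That puts its earliest start at hour 10; it finishes at 10 + 4 = hour 14.
For pitching: whirlpool (finishes hour 14, plus 3-hour gap → hour 17); the boil (finishes hour 10). Taking the maximum gives a start of hour 17, and it finishes at 17 + 7 = hour 24.
Packaging cannot begin until pitching (finishes hour 24). It runs from hour 24 to 24 + 1 = hour 25.
All tasks are finished once the last one completes. Finish times: Mashing at 4, The boil at 10, Whirlpool at 14, Pitching at 24, Packaging at 25. The latest is hour 25.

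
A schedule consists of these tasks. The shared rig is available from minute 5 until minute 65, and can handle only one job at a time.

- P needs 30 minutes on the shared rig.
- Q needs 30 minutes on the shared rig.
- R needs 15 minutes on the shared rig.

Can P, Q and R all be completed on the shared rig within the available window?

The shared rig window is 65 − 5 = 60 minutes.
Running back to back, the jobs need 30 + 30 + 15 = 75 minutes on the shared rig.
Since 75 > 60, they cannot all fit.

No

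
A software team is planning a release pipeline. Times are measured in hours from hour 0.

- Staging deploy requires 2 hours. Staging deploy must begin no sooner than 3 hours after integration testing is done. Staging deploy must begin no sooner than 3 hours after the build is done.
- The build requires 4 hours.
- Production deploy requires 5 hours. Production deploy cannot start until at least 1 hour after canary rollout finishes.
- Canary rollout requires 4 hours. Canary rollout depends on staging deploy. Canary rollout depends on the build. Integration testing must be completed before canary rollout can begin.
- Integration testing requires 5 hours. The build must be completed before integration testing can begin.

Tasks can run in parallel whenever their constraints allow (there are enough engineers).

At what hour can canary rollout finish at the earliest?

The build can start immediately at hour 0; it finishes at hour 4.
Integration testing waits on the build (finishes hour 4), so it starts at hour 4 and finishes at 4 + 5 = hour 9.
Staging deploy needs all of integration testing (finishes hour 9, plus 3-hour gap → hour 12); the build (finishes hour 4, plus 3-hour gap → hour 7). That puts its earliest start at hour 12; it finishes at 12 + 2 = hour 14.
Canary rollout cannot start until staging deploy (finishes hour 14); the build (finishes hour 4); integration testing (finishes hour 9). The controlling bound is hour 14, so canary rollout finishes at 14 + 4 = hour 18.

18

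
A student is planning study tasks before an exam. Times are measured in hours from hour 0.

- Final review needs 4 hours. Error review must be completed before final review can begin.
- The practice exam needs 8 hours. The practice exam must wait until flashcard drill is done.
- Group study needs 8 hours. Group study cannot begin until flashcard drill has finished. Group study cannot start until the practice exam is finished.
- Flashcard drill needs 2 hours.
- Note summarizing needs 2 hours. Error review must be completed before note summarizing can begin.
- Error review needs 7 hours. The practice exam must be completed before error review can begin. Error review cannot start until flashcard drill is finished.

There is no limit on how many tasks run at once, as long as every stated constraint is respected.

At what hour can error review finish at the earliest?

Flashcard drill can start immediately at hour 0; it finishes at hour 2.
The practice exam waits on flashcard drill (finishes hour 2), so it starts at hour 2 and finishes at 2 + 8 = hour 10.
For error review: the practice exam (finishes hour 10); flashcard drill (finishes hour 2). Taking the maximum gives a start of hour 10, and it finishes at 10 + 7 = hour 17.

17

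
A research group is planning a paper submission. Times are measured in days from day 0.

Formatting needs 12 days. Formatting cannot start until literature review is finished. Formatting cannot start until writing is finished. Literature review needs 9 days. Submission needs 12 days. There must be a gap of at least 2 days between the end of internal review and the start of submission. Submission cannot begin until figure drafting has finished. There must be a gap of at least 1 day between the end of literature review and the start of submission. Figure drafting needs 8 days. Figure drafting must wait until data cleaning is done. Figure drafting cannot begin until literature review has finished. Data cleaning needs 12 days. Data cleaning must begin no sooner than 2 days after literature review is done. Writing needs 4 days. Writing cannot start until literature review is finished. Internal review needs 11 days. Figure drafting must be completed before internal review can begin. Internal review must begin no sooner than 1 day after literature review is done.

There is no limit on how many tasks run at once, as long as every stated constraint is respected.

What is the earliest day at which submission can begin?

Literature review has no prerequisites, so it starts at day 0 and finishes at day 9.
After literature review (finishes day 9, plus 2-day gap → day 11), data cleaning can start at day 11 and finishes at day 23.
Figure drafting has to wait for data cleaning (finishes day 23); literature review (finishes day 9). The latest of these is day 23, so figure drafting runs day 23 to 23 + 8 = day 31.
Internal review has to wait for figure drafting (finishes day 31); literature review (finishes day 9, plus 1-day gap → day 10). The latest of these is day 31, so internal review runs day 31 to 31 + 11 = day 42.
Submission waits on internal review (finishes day 42, plus 2-day gap → day 44); figure drafting (finishes day 31); literature review (finishes day 9, plus 1-day gap → day 10). The latest of these is day 44, which is the earliest submission can start.

44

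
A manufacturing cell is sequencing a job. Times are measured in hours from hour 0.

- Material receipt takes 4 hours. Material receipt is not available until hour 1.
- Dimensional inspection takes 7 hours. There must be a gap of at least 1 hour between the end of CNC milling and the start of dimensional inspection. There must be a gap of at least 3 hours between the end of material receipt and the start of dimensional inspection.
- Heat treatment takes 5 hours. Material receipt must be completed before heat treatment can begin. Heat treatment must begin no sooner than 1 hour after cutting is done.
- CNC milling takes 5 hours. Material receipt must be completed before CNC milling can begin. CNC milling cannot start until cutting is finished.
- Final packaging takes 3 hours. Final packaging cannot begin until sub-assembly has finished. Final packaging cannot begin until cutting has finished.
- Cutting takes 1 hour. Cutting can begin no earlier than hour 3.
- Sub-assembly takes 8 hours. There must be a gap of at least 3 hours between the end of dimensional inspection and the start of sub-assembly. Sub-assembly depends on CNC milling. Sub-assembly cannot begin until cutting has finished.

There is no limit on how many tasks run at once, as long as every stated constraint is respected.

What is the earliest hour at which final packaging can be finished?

Cutting cannot begin until its own release at hour 3. It runs from hour 3 to 3 + 1 = hour 4.
Material receipt cannot begin until its own release at hour 1. It runs from hour 1 to 1 + 4 = hour 5.
CNC milling has to wait for material receipt (finishes hour 5); cutting (finishes hour 4). The latest of these is hour 5, so CNC milling runs hour 5 to 5 + 5 = hour 10.
Dimensional inspection has to wait for CNC milling (finishes hour 10, plus 1-hour gap → hour 11); material receipt (finishes hour 5, plus 3-hour gap → hour 8). The latest of these is hour 11, so dimensional inspection runs hour 11 to 11 + 7 = hour 18.
Sub-assembly cannot start until dimensional inspection (finishes hour 18, plus 3-hour gap → hour 21); CNC milling (finishes hour 10); cutting (finishes hour 4). The controlling bound is hour 21, so sub-assembly finishes at 21 + 8 = hour 29.
Final packaging needs all of sub-assembly (finishes hour 29); cutting (finishes hour 4). That puts its earliest start at hour 29; it finishes at 29 + 3 = hour 32.

32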